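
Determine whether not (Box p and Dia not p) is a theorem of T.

Valid

Tableau for the negation Box p and Dia not p:
1. Box p and Dia not p, 0
2. Box p, 0
3. Dia not p, 0
4. p, 0
5. not p, 1
6. p, 1
Accessibility: 0R0, 0R1, 1R1
Branch closes: p and not p both at 1.
All branches of the negation close; one closing branch shown above.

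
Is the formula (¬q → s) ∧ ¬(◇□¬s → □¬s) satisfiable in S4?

Satisfiable (open branch found)

1. (¬q → s) ∧ ¬(◇□¬s → □¬s), w0
2. ¬q → s, w0   [∧-rule on 1]
3. ¬(◇□¬s → □¬s), w0   [∧-rule on 1]
4. ◇□¬s, w0   [¬→-rule on 3]
5. ¬□¬s, w0   [¬→-rule on 3]
6. s, w0   [→-rule on 2 (branches; this branch)]
7. □¬s, w1   [◇-rule on 4: fresh world w1, w0Rw1]
8. ¬s, w1   [□-rule on 7 via w1Rw1]
9. s, w2   [¬□-rule on 5: fresh world w2, w0Rw2]
Accessibility: w0Rw0, w0Rw1, w0Rw2, w1Rw1, w2Rw2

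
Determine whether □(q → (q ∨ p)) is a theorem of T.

Tableau for the negation ¬□(q → (q ∨ p)):
1. ¬□(q → (q ∨ p)), 0
2. ¬(q → (q ∨ p)), 1
3. q, 1
4. ¬(q ∨ p), 1
5. ¬q, 1
6. ¬p, 1
Accessibility: 0R0, 0R1, 1R1
Branch closes: q and ¬q both at 1.
Every branch of the negation's tableau closes; the branch above is one of them.

Valid in T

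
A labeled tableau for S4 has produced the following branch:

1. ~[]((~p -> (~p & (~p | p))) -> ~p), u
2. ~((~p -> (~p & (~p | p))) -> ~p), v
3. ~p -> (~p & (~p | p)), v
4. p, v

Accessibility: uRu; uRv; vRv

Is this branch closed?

There is no literal clash: for every atom and world, at most one sign appears.

No, open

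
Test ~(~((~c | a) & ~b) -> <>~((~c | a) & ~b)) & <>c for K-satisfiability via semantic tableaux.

1. ~(~((~c | a) & ~b) -> <>~((~c | a) & ~b)) & <>c, w0
2. ~(~((~c | a) & ~b) -> <>~((~c | a) & ~b)), w0
3. <>c, w0
4. ~((~c | a) & ~b), w0
5. ~<>~((~c | a) & ~b), w0
6. b, w0
7. c, w1
8. (~c | a) & ~b, w1
9. ~c | a, w1
10. ~b, w1
11. a, w1
Accessibility: w0Rw1

Satisfiable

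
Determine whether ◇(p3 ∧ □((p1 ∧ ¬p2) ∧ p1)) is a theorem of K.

Tableau for the negation ¬◇(p3 ∧ □((p1 ∧ ¬p2) ∧ p1)):
1. ¬◇(p3 ∧ □((p1 ∧ ¬p2) ∧ p1)), w0
The negation has an open branch (countermodel exists).

Not valid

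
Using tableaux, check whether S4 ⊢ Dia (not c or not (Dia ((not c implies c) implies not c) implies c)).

Tableau for the negation not Dia (not c or not (Dia ((not c implies c) implies not c) implies c)):
1. not Dia (not c or not (Dia ((not c implies c) implies not c) implies c)), 0
2. not (not c or not (Dia ((not c implies c) implies not c) implies c)), 0
3. c, 0
4. Dia ((not c implies c) implies not c) implies c, 0
Accessibility: 0R0
The negation has an open branch (countermodel exists).

No, not valid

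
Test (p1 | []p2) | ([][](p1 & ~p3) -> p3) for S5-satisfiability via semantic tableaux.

1. (p1 | []p2) | ([][](p1 & ~p3) -> p3), w0
2. [][](p1 & ~p3) -> p3, w0
3. p3, w0
Accessibility: w0Rw0

Yes, satisfiable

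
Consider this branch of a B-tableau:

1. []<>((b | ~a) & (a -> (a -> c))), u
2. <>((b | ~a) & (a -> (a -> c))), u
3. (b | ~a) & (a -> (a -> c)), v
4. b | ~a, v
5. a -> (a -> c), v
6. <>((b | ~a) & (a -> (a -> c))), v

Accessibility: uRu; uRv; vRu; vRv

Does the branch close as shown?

No world carries both an atom and its negation.

No, open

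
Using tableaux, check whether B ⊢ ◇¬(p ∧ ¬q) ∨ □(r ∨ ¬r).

Yes, valid

Tableau for the negation ¬(◇¬(p ∧ ¬q) ∨ □(r ∨ ¬r)):
1. ¬(◇¬(p ∧ ¬q) ∨ □(r ∨ ¬r)), w0
2. ¬◇¬(p ∧ ¬q), w0
3. ¬□(r ∨ ¬r), w0
4. p ∧ ¬q, w0
5. p, w0
6. ¬q, w0
7. ¬(r ∨ ¬r), w1
8. ¬r, w1
9. r, w1
Accessibility: w0Rw0, w0Rw1, w1Rw0, w1Rw1
Branch closes: r and ¬r both at w1.
Every branch of the negation's tableau closes; the branch above is one of them.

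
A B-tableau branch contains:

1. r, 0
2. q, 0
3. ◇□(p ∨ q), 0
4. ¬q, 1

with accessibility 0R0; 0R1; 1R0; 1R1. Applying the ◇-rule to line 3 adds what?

a fresh world 2 with 0R2, and □(p ∨ q) at 2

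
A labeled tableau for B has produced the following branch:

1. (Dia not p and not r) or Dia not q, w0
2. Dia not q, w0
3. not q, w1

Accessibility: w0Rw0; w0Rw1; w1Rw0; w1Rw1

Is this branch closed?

Not closed

No world carries both an atom and its negation.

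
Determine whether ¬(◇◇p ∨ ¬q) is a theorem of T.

No, not valid

Tableau for the negation ◇◇p ∨ ¬q:
1. ◇◇p ∨ ¬q, 0
2. ¬q, 0
Accessibility: 0R0
The negation has an open branch (countermodel exists).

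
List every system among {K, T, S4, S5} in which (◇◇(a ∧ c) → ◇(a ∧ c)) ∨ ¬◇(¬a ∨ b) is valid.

S4, S5

T-tableau for the negation ¬((◇◇(a ∧ c) → ◇(a ∧ c)) ∨ ¬◇(¬a ∨ b)):
1. ¬((◇◇(a ∧ c) → ◇(a ∧ c)) ∨ ¬◇(¬a ∨ b)), u
2. ¬(◇◇(a ∧ c) → ◇(a ∧ c)), u   [¬∨-rule on 1]
3. ◇(¬a ∨ b), u   [¬∨-rule on 1]
4. ◇◇(a ∧ c), u   [¬→-rule on 2]
5. ¬◇(a ∧ c), u   [¬→-rule on 2]
6. ¬(a ∧ c), u   [¬◇-rule on 5 via uRu]
7. ¬c, u   [¬∧-rule on 6 (branches; this branch)]
8. ¬a ∨ b, v   [◇-rule on 3: fresh world v, uRv]
9. ¬(a ∧ c), v   [¬◇-rule on 5 via uRv]
10. b, v   [∨-rule on 8 (branches; this branch)]
11. ¬c, v   [¬∧-rule on 9 (branches; this branch)]
12. ◇(a ∧ c), w   [◇-rule on 4: fresh world w, uRw]
13. ¬(a ∧ c), w   [¬◇-rule on 5 via uRw]
14. ¬c, w   [¬∧-rule on 13 (branches; this branch)]
15. a ∧ c, x   [◇-rule on 12: fresh world x, wRx]
16. a, x   [∧-rule on 15]
17. c, x   [∧-rule on 15]
Accessibility: uRu, uRv, uRw, vRv, wRw, wRx, xRx
Complete open branch: countermodel on a T-frame, so not valid in T, nor in K (the same frame is also a K-frame).
S4-tableau for the negation ¬((◇◇(a ∧ c) → ◇(a ∧ c)) ∨ ¬◇(¬a ∨ b)):
1. ¬((◇◇(a ∧ c) → ◇(a ∧ c)) ∨ ¬◇(¬a ∨ b)), u
2. ¬(◇◇(a ∧ c) → ◇(a ∧ c)), u   [¬∨-rule on 1]
3. ◇(¬a ∨ b), u   [¬∨-rule on 1]
4. ◇◇(a ∧ c), u   [¬→-rule on 2]
5. ¬◇(a ∧ c), u   [¬→-rule on 2]
6. ¬(a ∧ c), u   [¬◇-rule on 5 via uRu]
7. ¬c, u   [¬∧-rule on 6 (branches; this branch)]
8. ¬a ∨ b, v   [◇-rule on 3: fresh world v, uRv]
9. ¬(a ∧ c), v   [¬◇-rule on 5 via uRv]
10. b, v   [∨-rule on 8 (branches; this branch)]
11. ¬c, v   [¬∧-rule on 9 (branches; this branch)]
12. ◇(a ∧ c), w   [◇-rule on 4: fresh world w, uRw]
13. ¬(a ∧ c), w   [¬◇-rule on 5 via uRw]
14. ¬c, w   [¬∧-rule on 13 (branches; this branch)]
15. a ∧ c, x   [◇-rule on 12: fresh world x, wRx]
16. a, x   [∧-rule on 15]
17. c, x   [∧-rule on 15]
18. ¬(a ∧ c), x   [¬◇-rule on 5 via uRx]
19. ¬c, x   [¬∧-rule on 18 (branches; this branch)]
Accessibility: uRu, uRv, uRw, uRx, vRv, wRw, wRx, xRx
Branch closes: c and ¬c both at x.
Every branch closes (one shown): valid in S4, hence also in S5 (every theorem of S4 is a theorem of S5).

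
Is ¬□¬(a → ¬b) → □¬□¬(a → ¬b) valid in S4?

Not valid

Tableau for the negation ¬(¬□¬(a → ¬b) → □¬□¬(a → ¬b)):
1. ¬(¬□¬(a → ¬b) → □¬□¬(a → ¬b)), 0
2. ¬□¬(a → ¬b), 0
3. ¬□¬□¬(a → ¬b), 0
4. a → ¬b, 1
5. ¬b, 1
6. □¬(a → ¬b), 2
7. ¬(a → ¬b), 2
8. a, 2
9. b, 2
Accessibility: 0R0, 0R1, 0R2, 1R1, 2R2
The negation has an open branch (countermodel exists).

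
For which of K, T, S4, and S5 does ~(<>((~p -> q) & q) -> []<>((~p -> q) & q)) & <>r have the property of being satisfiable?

K, T, S4

S5-tableau for the formula:
1. ~(<>((~p -> q) & q) -> []<>((~p -> q) & q)) & <>r, w0
2. ~(<>((~p -> q) & q) -> []<>((~p -> q) & q)), w0
3. <>r, w0
4. <>((~p -> q) & q), w0
5. ~[]<>((~p -> q) & q), w0
6. r, w1
7. (~p -> q) & q, w2
8. ~p -> q, w2
9. q, w2
10. ~<>((~p -> q) & q), w3
11. ~((~p -> q) & q), w0
12. ~((~p -> q) & q), w1
13. ~((~p -> q) & q), w2
14. ~((~p -> q) & q), w3
15. ~(~p -> q), w0
16. ~p, w0
17. ~q, w0
18. ~(~p -> q), w1
19. ~p, w1
20. ~q, w1
21. ~(~p -> q), w2
22. ~p, w2
23. ~q, w2
Accessibility: w0Rw0, w0Rw1, w0Rw2, w0Rw3, w1Rw0, w1Rw1, w1Rw2, w1Rw3, w2Rw0, w2Rw1, w2Rw2, w2Rw3, w3Rw0, w3Rw1, w3Rw2, w3Rw3
Branch closes: q and ~q both at w2.
Every branch closes (one shown): unsatisfiable in S5.
S4-tableau for the formula:
1. ~(<>((~p -> q) & q) -> []<>((~p -> q) & q)) & <>r, w0
2. ~(<>((~p -> q) & q) -> []<>((~p -> q) & q)), w0
3. <>r, w0
4. <>((~p -> q) & q), w0
5. ~[]<>((~p -> q) & q), w0
6. r, w1
7. (~p -> q) & q, w2
8. ~p -> q, w2
9. q, w2
10. ~<>((~p -> q) & q), w3
11. ~((~p -> q) & q), w3
12. ~q, w3
Accessibility: w0Rw0, w0Rw1, w0Rw2, w0Rw3, w1Rw1, w2Rw2, w3Rw3
Complete open branch: satisfiable in S4, hence also in K, T (this S4-model is also a K-model and a T-model).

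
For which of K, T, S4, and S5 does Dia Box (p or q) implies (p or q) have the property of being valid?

S4-tableau for the negation not (Dia Box (p or q) implies (p or q)):
1. not (Dia Box (p or q) implies (p or q)), u
2. Dia Box (p or q), u
3. not (p or q), u
4. not p, u
5. not q, u
6. Box (p or q), v
7. p or q, v
8. q, v
Accessibility: uRu, uRv, vRv
Complete open branch: countermodel on an S4-frame, so not valid in S4, nor in K, T (the same frame is also a K-frame and a T-frame).
S5-tableau for the negation not (Dia Box (p or q) implies (p or q)):
1. not (Dia Box (p or q) implies (p or q)), u
2. Dia Box (p or q), u
3. not (p or q), u
4. not p, u
5. not q, u
6. Box (p or q), v
7. p or q, u
8. p or q, v
9. q, u
Accessibility: uRu, uRv, vRu, vRv
Branch closes: q and not q both at u.
Every branch closes (one shown): valid in S5.

S5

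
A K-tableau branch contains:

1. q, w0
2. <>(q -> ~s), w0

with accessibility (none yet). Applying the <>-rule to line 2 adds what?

a fresh world w1 with w0Rw1, and q -> ~s at w1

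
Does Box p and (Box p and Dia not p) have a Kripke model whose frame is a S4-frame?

1. Box p and (Box p and Dia not p), u
2. Box p, u
3. Box p and Dia not p, u
4. Dia not p, u
5. p, u
6. not p, v
7. p, v
Accessibility: uRu, uRv, vRv
Branch closes: p and not p both at v.
(One branch shown.) All branches close.

No, unsatisfiable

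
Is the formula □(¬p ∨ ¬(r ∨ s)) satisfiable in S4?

Satisfiable (open branch found)

1. □(¬p ∨ ¬(r ∨ s)), u
2. ¬p ∨ ¬(r ∨ s), u   [□-rule on 1 via uRu]
3. ¬(r ∨ s), u   [∨-rule on 2 (branches; this branch)]
4. ¬r, u   [¬∨-rule on 3]
5. ¬s, u   [¬∨-rule on 3]
Accessibility: uRu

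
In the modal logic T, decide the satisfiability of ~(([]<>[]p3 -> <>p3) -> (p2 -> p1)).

Satisfiable

1. ~(([]<>[]p3 -> <>p3) -> (p2 -> p1)), u
2. []<>[]p3 -> <>p3, u
3. ~(p2 -> p1), u
4. p2, u
5. ~p1, u
6. <>p3, u
7. p3, v
Accessibility: uRu, uRv, vRv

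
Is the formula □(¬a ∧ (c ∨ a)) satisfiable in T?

1. □(¬a ∧ (c ∨ a)), 0
2. ¬a ∧ (c ∨ a), 0
3. ¬a, 0
4. c ∨ a, 0
5. c, 0
Accessibility: 0R0

Yes, satisfiable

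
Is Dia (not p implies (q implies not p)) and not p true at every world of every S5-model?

Tableau for the negation not (Dia (not p implies (q implies not p)) and not p):
1. not (Dia (not p implies (q implies not p)) and not p), 0
2. p, 0
Accessibility: 0R0
The negation has an open branch (countermodel exists).

Not valid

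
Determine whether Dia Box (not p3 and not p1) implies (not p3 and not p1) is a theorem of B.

Yes, valid

Tableau for the negation not (Dia Box (not p3 and not p1) implies (not p3 and not p1)):
1. not (Dia Box (not p3 and not p1) implies (not p3 and not p1)), u
2. Dia Box (not p3 and not p1), u
3. not (not p3 and not p1), u
4. p1, u
5. Box (not p3 and not p1), v
6. not p3 and not p1, u
7. not p3, u
8. not p1, u
Accessibility: uRu, uRv, vRu, vRv
Branch closes: p1 and not p1 both at u.
All branches of the negation close; one closing branch shown above.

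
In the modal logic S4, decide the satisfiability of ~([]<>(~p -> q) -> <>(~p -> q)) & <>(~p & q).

1. ~([]<>(~p -> q) -> <>(~p -> q)) & <>(~p & q), 0
2. ~([]<>(~p -> q) -> <>(~p -> q)), 0   [&-rule on 1]
3. <>(~p & q), 0   [&-rule on 1]
4. []<>(~p -> q), 0   [~->-rule on 2]
5. ~<>(~p -> q), 0   [~->-rule on 2]
6. <>(~p -> q), 0   [[]-rule on 4 via 0R0]
7. ~(~p -> q), 0   [~<>-rule on 5 via 0R0]
8. ~p, 0   [~->-rule on 7]
9. ~q, 0   [~->-rule on 7]
10. ~p & q, 1   [<>-rule on 3: fresh world 1, 0R1]
11. ~p, 1   [&-rule on 10]
12. q, 1   [&-rule on 10]
13. <>(~p -> q), 1   [[]-rule on 4 via 0R1]
14. ~(~p -> q), 1   [~<>-rule on 5 via 0R1]
15. ~q, 1   [~->-rule on 14]
Accessibility: 0R0, 0R1, 1R1
Branch closes: q and ~q both at 1.
All branches of the tableau close; one closing branch shown above.

No, unsatisfiable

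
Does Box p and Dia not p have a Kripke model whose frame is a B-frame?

1. Box p and Dia not p, u
2. Box p, u
3. Dia not p, u
4. p, u
5. not p, v
6. p, v
Accessibility: uRu, uRv, vRu, vRv
Branch closes: p and not p both at v.
All branches of the tableau close; one closing branch shown above.

No, unsatisfiable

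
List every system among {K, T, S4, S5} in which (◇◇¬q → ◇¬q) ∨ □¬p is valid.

S4, S5

S4-tableau for the negation ¬((◇◇¬q → ◇¬q) ∨ □¬p):
1. ¬((◇◇¬q → ◇¬q) ∨ □¬p), w0
2. ¬(◇◇¬q → ◇¬q), w0   [¬∨-rule on 1]
3. ¬□¬p, w0   [¬∨-rule on 1]
4. ◇◇¬q, w0   [¬→-rule on 2]
5. ¬◇¬q, w0   [¬→-rule on 2]
6. q, w0   [¬◇-rule on 5 via w0Rw0]
7. p, w1   [¬□-rule on 3: fresh world w1, w0Rw1]
8. q, w1   [¬◇-rule on 5 via w0Rw1]
9. ◇¬q, w2   [◇-rule on 4: fresh world w2, w0Rw2]
10. q, w2   [¬◇-rule on 5 via w0Rw2]
11. ¬q, w3   [◇-rule on 9: fresh world w3, w2Rw3]
12. q, w3   [¬◇-rule on 5 via w0Rw3]
Accessibility: w0Rw0, w0Rw1, w0Rw2, w0Rw3, w1Rw1, w2Rw2, w2Rw3, w3Rw3
Branch closes: q and ¬q both at w3.
Every branch closes (one shown): valid in S4, hence also in S5 (every theorem of S4 is a theorem of S5).
T-tableau for the negation ¬((◇◇¬q → ◇¬q) ∨ □¬p):
1. ¬((◇◇¬q → ◇¬q) ∨ □¬p), w0
2. ¬(◇◇¬q → ◇¬q), w0   [¬∨-rule on 1]
3. ¬□¬p, w0   [¬∨-rule on 1]
4. ◇◇¬q, w0   [¬→-rule on 2]
5. ¬◇¬q, w0   [¬→-rule on 2]
6. q, w0   [¬◇-rule on 5 via w0Rw0]
7. p, w1   [¬□-rule on 3: fresh world w1, w0Rw1]
8. q, w1   [¬◇-rule on 5 via w0Rw1]
9. ◇¬q, w2   [◇-rule on 4: fresh world w2, w0Rw2]
10. q, w2   [¬◇-rule on 5 via w0Rw2]
11. ¬q, w3   [◇-rule on 9: fresh world w3, w2Rw3]
Accessibility: w0Rw0, w0Rw1, w0Rw2, w1Rw1, w2Rw2, w2Rw3, w3Rw3
Complete open branch: countermodel on a T-frame, so not valid in T, nor in K (the same frame is also a K-frame).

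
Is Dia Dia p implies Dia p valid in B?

Invalid (countermodel exists)

Tableau for the negation not (Dia Dia p implies Dia p):
1. not (Dia Dia p implies Dia p), u
2. Dia Dia p, u
3. not Dia p, u
4. not p, u
5. Dia p, v
6. not p, v
7. p, w
Accessibility: uRu, uRv, vRu, vRv, vRw, wRv, wRw
The negation has an open branch (countermodel exists).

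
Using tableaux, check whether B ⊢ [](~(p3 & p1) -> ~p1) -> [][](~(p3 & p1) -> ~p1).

Invalid (countermodel exists)

Tableau for the negation ~([](~(p3 & p1) -> ~p1) -> [][](~(p3 & p1) -> ~p1)):
1. ~([](~(p3 & p1) -> ~p1) -> [][](~(p3 & p1) -> ~p1)), 0
2. [](~(p3 & p1) -> ~p1), 0   [~->-rule on 1]
3. ~[][](~(p3 & p1) -> ~p1), 0   [~->-rule on 1]
4. ~(p3 & p1) -> ~p1, 0   [[]-rule on 2 via 0R0]
5. ~p1, 0   [->-rule on 4 (branches; this branch)]
6. ~[](~(p3 & p1) -> ~p1), 1   [~[]-rule on 3: fresh world 1, 0R1]
7. ~(p3 & p1) -> ~p1, 1   [[]-rule on 2 via 0R1]
8. ~p1, 1   [->-rule on 7 (branches; this branch)]
9. ~(~(p3 & p1) -> ~p1), 2   [~[]-rule on 6: fresh world 2, 1R2]
10. ~(p3 & p1), 2   [~->-rule on 9]
11. p1, 2   [~->-rule on 9]
12. ~p3, 2   [~&-rule on 10 (branches; this branch)]
Accessibility: 0R0, 0R1, 1R0, 1R1, 1R2, 2R1, 2R2
The negation has an open branch (countermodel exists).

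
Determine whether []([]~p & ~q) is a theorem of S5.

Not valid

Tableau for the negation ~[]([]~p & ~q):
1. ~[]([]~p & ~q), w0
2. ~([]~p & ~q), w1   [~[]-rule on 1: fresh world w1, w0Rw1]
3. q, w1   [~&-rule on 2 (branches; this branch)]
Accessibility: w0Rw0, w0Rw1, w1Rw0, w1Rw1
The negation has an open branch (countermodel exists).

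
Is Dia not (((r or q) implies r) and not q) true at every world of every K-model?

Tableau for the negation not Dia not (((r or q) implies r) and not q):
1. not Dia not (((r or q) implies r) and not q), w0
The negation has an open branch (countermodel exists).

No, not valid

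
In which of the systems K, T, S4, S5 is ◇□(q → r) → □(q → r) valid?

S5-tableau for the negation ¬(◇□(q → r) → □(q → r)):
1. ¬(◇□(q → r) → □(q → r)), w0
2. ◇□(q → r), w0
3. ¬□(q → r), w0
4. □(q → r), w1
5. q → r, w0
6. q → r, w1
7. r, w0
8. r, w1
9. ¬(q → r), w2
10. q, w2
11. ¬r, w2
12. q → r, w2
13. r, w2
Accessibility: w0Rw0, w0Rw1, w0Rw2, w1Rw0, w1Rw1, w1Rw2, w2Rw0, w2Rw1, w2Rw2
Branch closes: r and ¬r both at w2.
Every branch closes (one shown): valid in S5.
S4-tableau for the negation ¬(◇□(q → r) → □(q → r)):
1. ¬(◇□(q → r) → □(q → r)), w0
2. ◇□(q → r), w0
3. ¬□(q → r), w0
4. □(q → r), w1
5. q → r, w1
6. r, w1
7. ¬(q → r), w2
8. q, w2
9. ¬r, w2
Accessibility: w0Rw0, w0Rw1, w0Rw2, w1Rw1, w2Rw2
Complete open branch: countermodel on an S4-frame, so not valid in S4, nor in K, T (the same frame is also a K-frame and a T-frame).

S5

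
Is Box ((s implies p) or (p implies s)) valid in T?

Tableau for the negation not Box ((s implies p) or (p implies s)):
1. not Box ((s implies p) or (p implies s)), w0
2. not ((s implies p) or (p implies s)), w1
3. not (s implies p), w1
4. not (p implies s), w1
5. s, w1
6. not p, w1
7. p, w1
8. not s, w1
Accessibility: w0Rw0, w0Rw1, w1Rw1
Branch closes: p and not p both at w1.
All branches of the negation close; one closing branch shown above.

Valid in T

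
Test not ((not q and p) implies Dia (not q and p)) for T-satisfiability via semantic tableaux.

1. not ((not q and p) implies Dia (not q and p)), w0
2. not q and p, w0
3. not Dia (not q and p), w0
4. not q, w0
5. p, w0
6. not (not q and p), w0
7. not p, w0
Accessibility: w0Rw0
Branch closes: p and not p both at w0.
All branches of the tableau close; one closing branch shown above.

No, unsatisfiable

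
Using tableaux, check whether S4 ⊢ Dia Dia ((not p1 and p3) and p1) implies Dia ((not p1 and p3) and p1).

Valid in S4

Tableau for the negation not (Dia Dia ((not p1 and p3) and p1) implies Dia ((not p1 and p3) and p1)):
1. not (Dia Dia ((not p1 and p3) and p1) implies Dia ((not p1 and p3) and p1)), w0
2. Dia Dia ((not p1 and p3) and p1), w0
3. not Dia ((not p1 and p3) and p1), w0
4. not ((not p1 and p3) and p1), w0
5. not (not p1 and p3), w0
6. not p3, w0
7. Dia ((not p1 and p3) and p1), w1
8. not ((not p1 and p3) and p1), w1
9. not (not p1 and p3), w1
10. not p3, w1
11. (not p1 and p3) and p1, w2
12. not p1 and p3, w2
13. p1, w2
14. not p1, w2
15. p3, w2
Accessibility: w0Rw0, w0Rw1, w0Rw2, w1Rw1, w1Rw2, w2Rw2
Branch closes: p1 and not p1 both at w2.
Every branch of the negation's tableau closes; the branch above is one of them.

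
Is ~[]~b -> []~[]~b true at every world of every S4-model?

No, not valid

Tableau for the negation ~(~[]~b -> []~[]~b):
1. ~(~[]~b -> []~[]~b), 0
2. ~[]~b, 0
3. ~[]~[]~b, 0
4. b, 1
5. []~b, 2
6. ~b, 2
Accessibility: 0R0, 0R1, 0R2, 1R1, 2R2
The negation has an open branch (countermodel exists).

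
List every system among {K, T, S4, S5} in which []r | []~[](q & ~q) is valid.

T, S4, S5

T-tableau for the negation ~([]r | []~[](q & ~q)):
1. ~([]r | []~[](q & ~q)), w0
2. ~[]r, w0
3. ~[]~[](q & ~q), w0
4. ~r, w1
5. [](q & ~q), w2
6. q & ~q, w2
7. q, w2
8. ~q, w2
Accessibility: w0Rw0, w0Rw1, w0Rw2, w1Rw1, w2Rw2
Branch closes: q and ~q both at w2.
Every branch closes (one shown): valid in T, hence also in S4, S5 (every theorem of T is a theorem of S4 and S5).
K-tableau for the negation ~([]r | []~[](q & ~q)):
1. ~([]r | []~[](q & ~q)), w0
2. ~[]r, w0
3. ~[]~[](q & ~q), w0
4. ~r, w1
5. [](q & ~q), w2
Accessibility: w0Rw1, w0Rw2
Complete open branch: countermodel on a K-frame, so not valid in K.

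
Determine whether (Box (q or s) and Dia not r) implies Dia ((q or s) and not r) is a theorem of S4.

Tableau for the negation not ((Box (q or s) and Dia not r) implies Dia ((q or s) and not r)):
1. not ((Box (q or s) and Dia not r) implies Dia ((q or s) and not r)), u
2. Box (q or s) and Dia not r, u   [neg-implies-rule on 1]
3. not Dia ((q or s) and not r), u   [neg-implies-rule on 1]
4. Box (q or s), u   [and-rule on 2]
5. Dia not r, u   [and-rule on 2]
6. not ((q or s) and not r), u   [neg-Dia-rule on 3 via uRu]
7. q or s, u   [Box-rule on 4 via uRu]
8. r, u   [neg-and-rule on 6 (branches; this branch)]
9. s, u   [or-rule on 7 (branches; this branch)]
10. not r, v   [Dia-rule on 5: fresh world v, uRv]
11. not ((q or s) and not r), v   [neg-Dia-rule on 3 via uRv]
12. q or s, v   [Box-rule on 4 via uRv]
13. not (q or s), v   [neg-and-rule on 11 (branches; this branch)]
14. not q, v   [neg-or-rule on 13]
15. not s, v   [neg-or-rule on 13]
16. s, v   [or-rule on 12 (branches; this branch)]
Accessibility: uRu, uRv, vRv
Branch closes: s and not s both at v.
All branches of the negation close; one closing branch shown above.

Yes, valid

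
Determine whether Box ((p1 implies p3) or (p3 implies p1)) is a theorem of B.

Tableau for the negation not Box ((p1 implies p3) or (p3 implies p1)):
1. not Box ((p1 implies p3) or (p3 implies p1)), w0
2. not ((p1 implies p3) or (p3 implies p1)), w1
3. not (p1 implies p3), w1
4. not (p3 implies p1), w1
5. p1, w1
6. not p3, w1
7. p3, w1
8. not p1, w1
Accessibility: w0Rw0, w0Rw1, w1Rw0, w1Rw1
Branch closes: p3 and not p3 both at w1.
All branches of the negation close; one closing branch shown above.

Valid in B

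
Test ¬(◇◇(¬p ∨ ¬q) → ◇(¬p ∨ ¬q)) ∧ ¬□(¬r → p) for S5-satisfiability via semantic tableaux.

1. ¬(◇◇(¬p ∨ ¬q) → ◇(¬p ∨ ¬q)) ∧ ¬□(¬r → p), w0
2. ¬(◇◇(¬p ∨ ¬q) → ◇(¬p ∨ ¬q)), w0   [∧-rule on 1]
3. ¬□(¬r → p), w0   [∧-rule on 1]
4. ◇◇(¬p ∨ ¬q), w0   [¬→-rule on 2]
5. ¬◇(¬p ∨ ¬q), w0   [¬→-rule on 2]
6. ¬(¬p ∨ ¬q), w0   [¬◇-rule on 5 via w0Rw0]
7. p, w0   [¬∨-rule on 6]
8. q, w0   [¬∨-rule on 6]
9. ¬(¬r → p), w1   [¬□-rule on 3: fresh world w1, w0Rw1]
10. ¬r, w1   [¬→-rule on 9]
11. ¬p, w1   [¬→-rule on 9]
12. ¬(¬p ∨ ¬q), w1   [¬◇-rule on 5 via w0Rw1]
13. p, w1   [¬∨-rule on 12]
14. q, w1   [¬∨-rule on 12]
Accessibility: w0Rw0, w0Rw1, w1Rw0, w1Rw1
Branch closes: p and ¬p both at w1.
(One branch shown.) All branches close.

Unsatisfiable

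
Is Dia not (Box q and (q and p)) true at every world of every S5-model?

Tableau for the negation not Dia not (Box q and (q and p)):
1. not Dia not (Box q and (q and p)), 0
2. Box q and (q and p), 0
3. Box q, 0
4. q and p, 0
5. q, 0
6. p, 0
Accessibility: 0R0
The negation has an open branch (countermodel exists).

Not valid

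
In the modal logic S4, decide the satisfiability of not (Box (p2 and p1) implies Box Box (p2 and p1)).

1. not (Box (p2 and p1) implies Box Box (p2 and p1)), w0
2. Box (p2 and p1), w0
3. not Box Box (p2 and p1), w0
4. p2 and p1, w0
5. p2, w0
6. p1, w0
7. not Box (p2 and p1), w1
8. p2 and p1, w1
9. p2, w1
10. p1, w1
11. not (p2 and p1), w2
12. p2 and p1, w2
13. p2, w2
14. p1, w2
15. not p1, w2
Accessibility: w0Rw0, w0Rw1, w0Rw2, w1Rw1, w1Rw2, w2Rw2
Branch closes: p1 and not p1 both at w2.
All branches of the tableau close; one closing branch shown above.

No, unsatisfiable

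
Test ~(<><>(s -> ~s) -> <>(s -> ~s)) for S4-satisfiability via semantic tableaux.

1. ~(<><>(s -> ~s) -> <>(s -> ~s)), 0
2. <><>(s -> ~s), 0
3. ~<>(s -> ~s), 0
4. ~(s -> ~s), 0
5. s, 0
6. <>(s -> ~s), 1
7. ~(s -> ~s), 1
8. s, 1
9. s -> ~s, 2
10. ~(s -> ~s), 2
11. s, 2
12. ~s, 2
Accessibility: 0R0, 0R1, 0R2, 1R1, 1R2, 2R2
Branch closes: s and ~s both at 2.
Every branch closes; the branch above is one of them.

No, unsatisfiable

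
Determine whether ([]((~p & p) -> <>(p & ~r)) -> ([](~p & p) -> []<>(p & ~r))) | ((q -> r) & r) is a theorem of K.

Valid in K

Tableau for the negation ~(([]((~p & p) -> <>(p & ~r)) -> ([](~p & p) -> []<>(p & ~r))) | ((q -> r) & r)):
1. ~(([]((~p & p) -> <>(p & ~r)) -> ([](~p & p) -> []<>(p & ~r))) | ((q -> r) & r)), u
2. ~([]((~p & p) -> <>(p & ~r)) -> ([](~p & p) -> []<>(p & ~r))), u
3. ~((q -> r) & r), u
4. []((~p & p) -> <>(p & ~r)), u
5. ~([](~p & p) -> []<>(p & ~r)), u
6. [](~p & p), u
7. ~[]<>(p & ~r), u
8. ~(q -> r), u
9. q, u
10. ~r, u
11. ~<>(p & ~r), v
12. (~p & p) -> <>(p & ~r), v
13. ~p & p, v
14. ~p, v
15. p, v
Accessibility: uRv
Branch closes: p and ~p both at v.
Every branch of the negation's tableau closes; the branch above is one of them.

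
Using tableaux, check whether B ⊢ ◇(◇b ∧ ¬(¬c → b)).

Invalid (countermodel exists)

Tableau for the negation ¬◇(◇b ∧ ¬(¬c → b)):
1. ¬◇(◇b ∧ ¬(¬c → b)), 0
2. ¬(◇b ∧ ¬(¬c → b)), 0
3. ¬c → b, 0
4. b, 0
Accessibility: 0R0
The negation has an open branch (countermodel exists).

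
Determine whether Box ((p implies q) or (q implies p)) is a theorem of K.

Tableau for the negation not Box ((p implies q) or (q implies p)):
1. not Box ((p implies q) or (q implies p)), w0
2. not ((p implies q) or (q implies p)), w1   [neg-Box-rule on 1: fresh world w1, w0Rw1]
3. not (p implies q), w1   [neg-or-rule on 2]
4. not (q implies p), w1   [neg-or-rule on 2]
5. p, w1   [neg-implies-rule on 3]
6. not q, w1   [neg-implies-rule on 3]
7. q, w1   [neg-implies-rule on 4]
8. not p, w1   [neg-implies-rule on 4]
Accessibility: w0Rw1
Branch closes: q and not q both at w1.
Every branch of the negation's tableau closes; the branch above is one of them.

Valid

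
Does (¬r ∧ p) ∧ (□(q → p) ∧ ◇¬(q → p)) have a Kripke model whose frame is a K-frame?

No, unsatisfiable

1. (¬r ∧ p) ∧ (□(q → p) ∧ ◇¬(q → p)), w0
2. ¬r ∧ p, w0   [∧-rule on 1]
3. □(q → p) ∧ ◇¬(q → p), w0   [∧-rule on 1]
4. ¬r, w0   [∧-rule on 2]
5. p, w0   [∧-rule on 2]
6. □(q → p), w0   [∧-rule on 3]
7. ◇¬(q → p), w0   [∧-rule on 3]
8. ¬(q → p), w1   [◇-rule on 7: fresh world w1, w0Rw1]
9. q, w1   [¬→-rule on 8]
10. ¬p, w1   [¬→-rule on 8]
11. q → p, w1   [□-rule on 6 via w0Rw1]
12. p, w1   [→-rule on 11 (branches; this branch)]
Accessibility: w0Rw1
Branch closes: p and ¬p both at w1.
(One branch shown.) All branches close.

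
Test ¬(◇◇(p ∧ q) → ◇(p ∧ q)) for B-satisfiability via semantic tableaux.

Satisfiable (open branch found)

1. ¬(◇◇(p ∧ q) → ◇(p ∧ q)), 0
2. ◇◇(p ∧ q), 0
3. ¬◇(p ∧ q), 0
4. ¬(p ∧ q), 0
5. ¬q, 0
6. ◇(p ∧ q), 1
7. ¬(p ∧ q), 1
8. ¬q, 1
9. p ∧ q, 2
10. p, 2
11. q, 2
Accessibility: 0R0, 0R1, 1R0, 1R1, 1R2, 2R1, 2R2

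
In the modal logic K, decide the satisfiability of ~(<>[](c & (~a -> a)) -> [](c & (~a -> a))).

Yes, satisfiable

1. ~(<>[](c & (~a -> a)) -> [](c & (~a -> a))), w0
2. <>[](c & (~a -> a)), w0
3. ~[](c & (~a -> a)), w0
4. [](c & (~a -> a)), w1
5. ~(c & (~a -> a)), w2
6. ~(~a -> a), w2
7. ~a, w2
Accessibility: w0Rw1, w0Rw2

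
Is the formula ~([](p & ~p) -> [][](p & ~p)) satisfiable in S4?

1. ~([](p & ~p) -> [][](p & ~p)), u
2. [](p & ~p), u
3. ~[][](p & ~p), u
4. p & ~p, u
5. p, u
6. ~p, u
Accessibility: uRu
Branch closes: p and ~p both at u.
Every branch closes; the branch above is one of them.

No, unsatisfiable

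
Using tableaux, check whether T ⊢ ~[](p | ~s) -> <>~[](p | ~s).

Yes, valid

Tableau for the negation ~(~[](p | ~s) -> <>~[](p | ~s)):
1. ~(~[](p | ~s) -> <>~[](p | ~s)), w0
2. ~[](p | ~s), w0   [~->-rule on 1]
3. ~<>~[](p | ~s), w0   [~->-rule on 1]
4. [](p | ~s), w0   [~<>-rule on 3 via w0Rw0]
5. p | ~s, w0   [[]-rule on 4 via w0Rw0]
6. ~s, w0   [|-rule on 5 (branches; this branch)]
7. ~(p | ~s), w1   [~[]-rule on 2: fresh world w1, w0Rw1]
8. ~p, w1   [~|-rule on 7]
9. s, w1   [~|-rule on 7]
10. [](p | ~s), w1   [~<>-rule on 3 via w0Rw1]
11. p | ~s, w1   [[]-rule on 4 via w0Rw1]
12. ~s, w1   [|-rule on 11 (branches; this branch)]
Accessibility: w0Rw0, w0Rw1, w1Rw1
Branch closes: s and ~s both at w1.
All branches of the negation close; one closing branch shown above.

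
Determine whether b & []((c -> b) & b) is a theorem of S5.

Not valid

Tableau for the negation ~(b & []((c -> b) & b)):
1. ~(b & []((c -> b) & b)), w0
2. ~[]((c -> b) & b), w0
3. ~((c -> b) & b), w1
4. ~b, w1
Accessibility: w0Rw0, w0Rw1, w1Rw0, w1Rw1
The negation has an open branch (countermodel exists).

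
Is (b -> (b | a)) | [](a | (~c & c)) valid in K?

Valid in K

Tableau for the negation ~((b -> (b | a)) | [](a | (~c & c))):
1. ~((b -> (b | a)) | [](a | (~c & c))), 0
2. ~(b -> (b | a)), 0   [~|-rule on 1]
3. ~[](a | (~c & c)), 0   [~|-rule on 1]
4. b, 0   [~->-rule on 2]
5. ~(b | a), 0   [~->-rule on 2]
6. ~b, 0   [~|-rule on 5]
7. ~a, 0   [~|-rule on 5]
Branch closes: b and ~b both at 0.
All branches of the negation close; one closing branch shown above.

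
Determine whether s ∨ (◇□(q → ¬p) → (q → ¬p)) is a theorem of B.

Tableau for the negation ¬(s ∨ (◇□(q → ¬p) → (q → ¬p))):
1. ¬(s ∨ (◇□(q → ¬p) → (q → ¬p))), u
2. ¬s, u
3. ¬(◇□(q → ¬p) → (q → ¬p)), u
4. ◇□(q → ¬p), u
5. ¬(q → ¬p), u
6. q, u
7. p, u
8. □(q → ¬p), v
9. q → ¬p, u
10. q → ¬p, v
11. ¬p, u
Accessibility: uRu, uRv, vRu, vRv
Branch closes: p and ¬p both at u.
All branches of the negation close; one closing branch shown above.

Valid in B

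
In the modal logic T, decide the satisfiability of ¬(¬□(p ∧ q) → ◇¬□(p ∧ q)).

1. ¬(¬□(p ∧ q) → ◇¬□(p ∧ q)), 0
2. ¬□(p ∧ q), 0
3. ¬◇¬□(p ∧ q), 0
4. □(p ∧ q), 0
5. p ∧ q, 0
6. p, 0
7. q, 0
8. ¬(p ∧ q), 1
9. □(p ∧ q), 1
10. p ∧ q, 1
11. p, 1
12. q, 1
13. ¬q, 1
Accessibility: 0R0, 0R1, 1R1
Branch closes: q and ¬q both at 1.
All branches of the tableau close; one closing branch shown above.

No, unsatisfiable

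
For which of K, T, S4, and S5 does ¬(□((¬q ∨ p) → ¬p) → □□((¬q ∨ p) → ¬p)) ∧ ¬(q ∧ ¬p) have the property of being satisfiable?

S4-tableau for the formula:
1. ¬(□((¬q ∨ p) → ¬p) → □□((¬q ∨ p) → ¬p)) ∧ ¬(q ∧ ¬p), w0
2. ¬(□((¬q ∨ p) → ¬p) → □□((¬q ∨ p) → ¬p)), w0   [∧-rule on 1]
3. ¬(q ∧ ¬p), w0   [∧-rule on 1]
4. □((¬q ∨ p) → ¬p), w0   [¬→-rule on 2]
5. ¬□□((¬q ∨ p) → ¬p), w0   [¬→-rule on 2]
6. (¬q ∨ p) → ¬p, w0   [□-rule on 4 via w0Rw0]
7. ¬q, w0   [¬∧-rule on 3 (branches; this branch)]
8. ¬p, w0   [→-rule on 6 (branches; this branch)]
9. ¬□((¬q ∨ p) → ¬p), w1   [¬□-rule on 5: fresh world w1, w0Rw1]
10. (¬q ∨ p) → ¬p, w1   [□-rule on 4 via w0Rw1]
11. ¬(¬q ∨ p), w1   [→-rule on 10 (branches; this branch)]
12. q, w1   [¬∨-rule on 11]
13. ¬p, w1   [¬∨-rule on 11]
14. ¬((¬q ∨ p) → ¬p), w2   [¬□-rule on 9: fresh world w2, w1Rw2]
15. ¬q ∨ p, w2   [¬→-rule on 14]
16. p, w2   [¬→-rule on 14]
17. (¬q ∨ p) → ¬p, w2   [□-rule on 4 via w0Rw2]
18. ¬(¬q ∨ p), w2   [→-rule on 17 (branches; this branch)]
19. q, w2   [¬∨-rule on 18]
20. ¬p, w2   [¬∨-rule on 18]
Accessibility: w0Rw0, w0Rw1, w0Rw2, w1Rw1, w1Rw2, w2Rw2
Branch closes: p and ¬p both at w2.
Every branch closes (one shown): unsatisfiable in S4, hence also in S5 (every S5-frame is an S4-frame).
T-tableau for the formula:
1. ¬(□((¬q ∨ p) → ¬p) → □□((¬q ∨ p) → ¬p)) ∧ ¬(q ∧ ¬p), w0
2. ¬(□((¬q ∨ p) → ¬p) → □□((¬q ∨ p) → ¬p)), w0   [∧-rule on 1]
3. ¬(q ∧ ¬p), w0   [∧-rule on 1]
4. □((¬q ∨ p) → ¬p), w0   [¬→-rule on 2]
5. ¬□□((¬q ∨ p) → ¬p), w0   [¬→-rule on 2]
6. (¬q ∨ p) → ¬p, w0   [□-rule on 4 via w0Rw0]
7. ¬q, w0   [¬∧-rule on 3 (branches; this branch)]
8. ¬p, w0   [→-rule on 6 (branches; this branch)]
9. ¬□((¬q ∨ p) → ¬p), w1   [¬□-rule on 5: fresh world w1, w0Rw1]
10. (¬q ∨ p) → ¬p, w1   [□-rule on 4 via w0Rw1]
11. ¬p, w1   [→-rule on 10 (branches; this branch)]
12. ¬((¬q ∨ p) → ¬p), w2   [¬□-rule on 9: fresh world w2, w1Rw2]
13. ¬q ∨ p, w2   [¬→-rule on 12]
14. p, w2   [¬→-rule on 12]
Accessibility: w0Rw0, w0Rw1, w1Rw1, w1Rw2, w2Rw2
Complete open branch: satisfiable in T, hence also in K (this T-model is also a K-model).

K, T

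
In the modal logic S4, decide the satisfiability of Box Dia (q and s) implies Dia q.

1. Box Dia (q and s) implies Dia q, u
2. Dia q, u
3. q, v
Accessibility: uRu, uRv, vRv

Yes, satisfiable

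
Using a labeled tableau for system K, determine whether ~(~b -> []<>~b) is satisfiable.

1. ~(~b -> []<>~b), 0
2. ~b, 0
3. ~[]<>~b, 0
4. ~<>~b, 1
Accessibility: 0R1

Yes, satisfiable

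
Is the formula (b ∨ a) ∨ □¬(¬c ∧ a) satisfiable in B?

Satisfiable

1. (b ∨ a) ∨ □¬(¬c ∧ a), w0
2. □¬(¬c ∧ a), w0
3. ¬(¬c ∧ a), w0
4. ¬a, w0
Accessibility: w0Rw0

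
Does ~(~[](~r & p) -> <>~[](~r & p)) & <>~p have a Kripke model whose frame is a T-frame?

Unsatisfiable

1. ~(~[](~r & p) -> <>~[](~r & p)) & <>~p, 0
2. ~(~[](~r & p) -> <>~[](~r & p)), 0
3. <>~p, 0
4. ~[](~r & p), 0
5. ~<>~[](~r & p), 0
6. [](~r & p), 0
7. ~r & p, 0
8. ~r, 0
9. p, 0
10. ~p, 1
11. [](~r & p), 1
12. ~r & p, 1
13. ~r, 1
14. p, 1
Accessibility: 0R0, 0R1, 1R1
Branch closes: p and ~p both at 1.
(One branch shown.) All branches close.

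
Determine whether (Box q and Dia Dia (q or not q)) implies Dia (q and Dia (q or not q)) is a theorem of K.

Yes, valid

Tableau for the negation not ((Box q and Dia Dia (q or not q)) implies Dia (q and Dia (q or not q))):
1. not ((Box q and Dia Dia (q or not q)) implies Dia (q and Dia (q or not q))), u
2. Box q and Dia Dia (q or not q), u   [neg-implies-rule on 1]
3. not Dia (q and Dia (q or not q)), u   [neg-implies-rule on 1]
4. Box q, u   [and-rule on 2]
5. Dia Dia (q or not q), u   [and-rule on 2]
6. Dia (q or not q), v   [Dia-rule on 5: fresh world v, uRv]
7. not (q and Dia (q or not q)), v   [neg-Dia-rule on 3 via uRv]
8. q, v   [Box-rule on 4 via uRv]
9. not Dia (q or not q), v   [neg-and-rule on 7 (branches; this branch)]
10. q or not q, w   [Dia-rule on 6: fresh world w, vRw]
11. not (q or not q), w   [neg-Dia-rule on 9 via vRw]
12. not q, w   [neg-or-rule on 11]
13. q, w   [neg-or-rule on 11]
Accessibility: uRv, vRw
Branch closes: q and not q both at w.
All branches of the negation close; one closing branch shown above.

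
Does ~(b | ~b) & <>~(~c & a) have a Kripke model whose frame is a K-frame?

1. ~(b | ~b) & <>~(~c & a), w0
2. ~(b | ~b), w0
3. <>~(~c & a), w0
4. ~b, w0
5. b, w0
Branch closes: b and ~b both at w0.
(One branch shown.) All branches close.

No, unsatisfiable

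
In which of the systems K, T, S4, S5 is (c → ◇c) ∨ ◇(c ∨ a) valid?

T, S4, S5

T-tableau for the negation ¬((c → ◇c) ∨ ◇(c ∨ a)):
1. ¬((c → ◇c) ∨ ◇(c ∨ a)), 0
2. ¬(c → ◇c), 0
3. ¬◇(c ∨ a), 0
4. c, 0
5. ¬◇c, 0
6. ¬(c ∨ a), 0
7. ¬c, 0
8. ¬a, 0
Accessibility: 0R0
Branch closes: c and ¬c both at 0.
Every branch closes (one shown): valid in T, hence also in S4, S5 (every theorem of T is a theorem of S4 and S5).
K-tableau for the negation ¬((c → ◇c) ∨ ◇(c ∨ a)):
1. ¬((c → ◇c) ∨ ◇(c ∨ a)), 0
2. ¬(c → ◇c), 0
3. ¬◇(c ∨ a), 0
4. c, 0
5. ¬◇c, 0
Complete open branch: countermodel on a K-frame, so not valid in K.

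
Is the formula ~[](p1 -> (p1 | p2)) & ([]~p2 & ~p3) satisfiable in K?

1. ~[](p1 -> (p1 | p2)) & ([]~p2 & ~p3), 0
2. ~[](p1 -> (p1 | p2)), 0   [&-rule on 1]
3. []~p2 & ~p3, 0   [&-rule on 1]
4. []~p2, 0   [&-rule on 3]
5. ~p3, 0   [&-rule on 3]
6. ~(p1 -> (p1 | p2)), 1   [~[]-rule on 2: fresh world 1, 0R1]
7. p1, 1   [~->-rule on 6]
8. ~(p1 | p2), 1   [~->-rule on 6]
9. ~p1, 1   [~|-rule on 8]
10. ~p2, 1   [~|-rule on 8]
Accessibility: 0R1
Branch closes: p1 and ~p1 both at 1.
Every branch closes; the branch above is one of them.

Unsatisfiable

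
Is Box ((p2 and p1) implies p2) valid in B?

Tableau for the negation not Box ((p2 and p1) implies p2):
1. not Box ((p2 and p1) implies p2), u
2. not ((p2 and p1) implies p2), v   [neg-Box-rule on 1: fresh world v, uRv]
3. p2 and p1, v   [neg-implies-rule on 2]
4. not p2, v   [neg-implies-rule on 2]
5. p2, v   [and-rule on 3]
6. p1, v   [and-rule on 3]
Accessibility: uRu, uRv, vRu, vRv
Branch closes: p2 and not p2 both at v.
Every branch of the negation's tableau closes; the branch above is one of them.

Yes, valid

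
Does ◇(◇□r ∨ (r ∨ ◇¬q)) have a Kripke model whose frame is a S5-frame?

Yes, satisfiable

1. ◇(◇□r ∨ (r ∨ ◇¬q)), w0
2. ◇□r ∨ (r ∨ ◇¬q), w1
3. r ∨ ◇¬q, w1
4. ◇¬q, w1
5. ¬q, w2
Accessibility: w0Rw0, w0Rw1, w0Rw2, w1Rw0, w1Rw1, w1Rw2, w2Rw0, w2Rw1, w2Rw2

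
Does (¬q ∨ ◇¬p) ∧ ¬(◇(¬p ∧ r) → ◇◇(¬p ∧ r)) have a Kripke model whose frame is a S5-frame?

Unsatisfiable

1. (¬q ∨ ◇¬p) ∧ ¬(◇(¬p ∧ r) → ◇◇(¬p ∧ r)), u
2. ¬q ∨ ◇¬p, u   [∧-rule on 1]
3. ¬(◇(¬p ∧ r) → ◇◇(¬p ∧ r)), u   [∧-rule on 1]
4. ◇(¬p ∧ r), u   [¬→-rule on 3]
5. ¬◇◇(¬p ∧ r), u   [¬→-rule on 3]
6. ¬◇(¬p ∧ r), u   [¬◇-rule on 5 via uRu]
7. ¬(¬p ∧ r), u   [¬◇-rule on 6 via uRu]
8. ◇¬p, u   [∨-rule on 2 (branches; this branch)]
9. ¬r, u   [¬∧-rule on 7 (branches; this branch)]
10. ¬p ∧ r, v   [◇-rule on 4: fresh world v, uRv]
11. ¬p, v   [∧-rule on 10]
12. r, v   [∧-rule on 10]
13. ¬◇(¬p ∧ r), v   [¬◇-rule on 5 via uRv]
14. ¬(¬p ∧ r), v   [¬◇-rule on 6 via uRv]
15. ¬r, v   [¬∧-rule on 14 (branches; this branch)]
Accessibility: uRu, uRv, vRu, vRv
Branch closes: r and ¬r both at v.
All branches of the tableau close; one closing branch shown above.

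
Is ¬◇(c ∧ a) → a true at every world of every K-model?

Not valid

Tableau for the negation ¬(¬◇(c ∧ a) → a):
1. ¬(¬◇(c ∧ a) → a), 0
2. ¬◇(c ∧ a), 0
3. ¬a, 0
The negation has an open branch (countermodel exists).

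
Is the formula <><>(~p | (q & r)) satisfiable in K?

1. <><>(~p | (q & r)), w0
2. <>(~p | (q & r)), w1   [<>-rule on 1: fresh world w1, w0Rw1]
3. ~p | (q & r), w2   [<>-rule on 2: fresh world w2, w1Rw2]
4. q & r, w2   [|-rule on 3 (branches; this branch)]
5. q, w2   [&-rule on 4]
6. r, w2   [&-rule on 4]
Accessibility: w0Rw1, w1Rw2

Satisfiable (open branch found)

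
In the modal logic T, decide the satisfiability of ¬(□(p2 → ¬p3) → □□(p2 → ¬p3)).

Satisfiable (open branch found)

1. ¬(□(p2 → ¬p3) → □□(p2 → ¬p3)), w0
2. □(p2 → ¬p3), w0
3. ¬□□(p2 → ¬p3), w0
4. p2 → ¬p3, w0
5. ¬p3, w0
6. ¬□(p2 → ¬p3), w1
7. p2 → ¬p3, w1
8. ¬p3, w1
9. ¬(p2 → ¬p3), w2
10. p2, w2
11. p3, w2
Accessibility: w0Rw0, w0Rw1, w1Rw1, w1Rw2, w2Rw2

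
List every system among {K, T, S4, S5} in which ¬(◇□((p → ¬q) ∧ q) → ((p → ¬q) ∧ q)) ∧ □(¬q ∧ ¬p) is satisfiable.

K-tableau for the formula:
1. ¬(◇□((p → ¬q) ∧ q) → ((p → ¬q) ∧ q)) ∧ □(¬q ∧ ¬p), u
2. ¬(◇□((p → ¬q) ∧ q) → ((p → ¬q) ∧ q)), u   [∧-rule on 1]
3. □(¬q ∧ ¬p), u   [∧-rule on 1]
4. ◇□((p → ¬q) ∧ q), u   [¬→-rule on 2]
5. ¬((p → ¬q) ∧ q), u   [¬→-rule on 2]
6. ¬q, u   [¬∧-rule on 5 (branches; this branch)]
7. □((p → ¬q) ∧ q), v   [◇-rule on 4: fresh world v, uRv]
8. ¬q ∧ ¬p, v   [□-rule on 3 via uRv]
9. ¬q, v   [∧-rule on 8]
10. ¬p, v   [∧-rule on 8]
Accessibility: uRv
Complete open branch: satisfiable in K.
T-tableau for the formula:
1. ¬(◇□((p → ¬q) ∧ q) → ((p → ¬q) ∧ q)) ∧ □(¬q ∧ ¬p), u
2. ¬(◇□((p → ¬q) ∧ q) → ((p → ¬q) ∧ q)), u   [∧-rule on 1]
3. □(¬q ∧ ¬p), u   [∧-rule on 1]
4. ◇□((p → ¬q) ∧ q), u   [¬→-rule on 2]
5. ¬((p → ¬q) ∧ q), u   [¬→-rule on 2]
6. ¬q ∧ ¬p, u   [□-rule on 3 via uRu]
7. ¬q, u   [∧-rule on 6]
8. ¬p, u   [∧-rule on 6]
9. □((p → ¬q) ∧ q), v   [◇-rule on 4: fresh world v, uRv]
10. ¬q ∧ ¬p, v   [□-rule on 3 via uRv]
11. ¬q, v   [∧-rule on 10]
12. ¬p, v   [∧-rule on 10]
13. (p → ¬q) ∧ q, v   [□-rule on 9 via vRv]
14. p → ¬q, v   [∧-rule on 13]
15. q, v   [∧-rule on 13]
Accessibility: uRu, uRv, vRv
Branch closes: q and ¬q both at v.
Every branch closes (one shown): unsatisfiable in T, hence also in S4, S5 (every S4/S5-frame is a T-frame).

K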